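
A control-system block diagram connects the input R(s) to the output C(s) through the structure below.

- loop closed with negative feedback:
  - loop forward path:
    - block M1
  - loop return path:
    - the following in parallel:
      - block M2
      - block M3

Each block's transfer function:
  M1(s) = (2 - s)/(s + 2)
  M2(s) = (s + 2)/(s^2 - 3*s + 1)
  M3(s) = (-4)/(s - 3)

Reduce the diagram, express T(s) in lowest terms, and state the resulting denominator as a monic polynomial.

(1) parallel reduction of M2, M3; result (-3*s^2 + 11*s - 10)/(s^3 - 6*s^2 + 10*s - 3)
(2) reduce the feedback loop with forward M1 and return (M2+M3); result (-s^4 + 8*s^3 - 22*s^2 + 23*s - 6)/(s^4 - s^3 - 19*s^2 + 49*s - 26)
No further cancellation is possible in the step-2 result, so that is T(s). Its denominator is already monic.

Hence the answer: s^4 - s^3 - 19*s^2 + 49*s - 26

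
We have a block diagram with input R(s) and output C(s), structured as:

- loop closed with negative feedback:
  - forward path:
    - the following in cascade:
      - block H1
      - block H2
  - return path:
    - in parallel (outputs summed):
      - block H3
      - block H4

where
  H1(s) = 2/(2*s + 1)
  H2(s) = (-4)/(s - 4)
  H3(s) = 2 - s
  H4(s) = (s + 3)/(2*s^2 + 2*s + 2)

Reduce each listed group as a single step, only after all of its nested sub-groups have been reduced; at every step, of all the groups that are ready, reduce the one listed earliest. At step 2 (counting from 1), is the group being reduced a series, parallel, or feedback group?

Answer: parallel

Working:
Step 1. reduce the series chain H1, H2
Step 2. parallel reduction of H3, H4
Step 3. collapse the loop ((H1*H2) forward, (H3+H4) return)
Step 2: parallel.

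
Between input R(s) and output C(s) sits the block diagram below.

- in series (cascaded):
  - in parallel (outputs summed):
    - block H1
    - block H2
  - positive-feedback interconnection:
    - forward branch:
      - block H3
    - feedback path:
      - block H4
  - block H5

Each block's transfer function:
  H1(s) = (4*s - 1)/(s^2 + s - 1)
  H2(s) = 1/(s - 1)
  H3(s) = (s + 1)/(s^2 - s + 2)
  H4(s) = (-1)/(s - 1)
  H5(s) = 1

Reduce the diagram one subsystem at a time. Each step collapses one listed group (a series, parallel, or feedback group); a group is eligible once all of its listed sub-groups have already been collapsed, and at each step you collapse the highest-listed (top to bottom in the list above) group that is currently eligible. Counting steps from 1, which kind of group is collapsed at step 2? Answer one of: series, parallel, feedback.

Answer: feedback

Working:
Step 1. reduce the parallel group H1, H2
Step 2. feedback reduction of H3, H4
Step 3. cascade (H1+H2), [H3/(1-H3*H4)], H5
At step 2 the group reduced is feedback.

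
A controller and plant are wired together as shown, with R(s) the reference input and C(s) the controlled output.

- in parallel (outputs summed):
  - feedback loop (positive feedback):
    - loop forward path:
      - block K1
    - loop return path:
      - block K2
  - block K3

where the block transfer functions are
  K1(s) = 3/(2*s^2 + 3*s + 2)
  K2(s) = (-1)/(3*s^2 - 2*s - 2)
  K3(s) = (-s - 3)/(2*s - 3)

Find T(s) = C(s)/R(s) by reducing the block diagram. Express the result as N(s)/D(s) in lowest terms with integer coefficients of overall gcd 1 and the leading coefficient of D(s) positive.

[1] reduce the feedback loop with forward K1 and return K2; result (9*s^2 - 6*s - 6)/(6*s^4 + 5*s^3 - 4*s^2 - 10*s - 1)
[2] combine [K1/(1-K1*K2)], K3 in parallel; the result is T(s) itself (integer coefficients, no common factor, positive leading denominator coefficient)

Therefore the answer is (-6*s^5 - 23*s^4 + 7*s^3 - 17*s^2 + 37*s + 21)/(12*s^5 - 8*s^4 - 23*s^3 - 8*s^2 + 28*s + 3).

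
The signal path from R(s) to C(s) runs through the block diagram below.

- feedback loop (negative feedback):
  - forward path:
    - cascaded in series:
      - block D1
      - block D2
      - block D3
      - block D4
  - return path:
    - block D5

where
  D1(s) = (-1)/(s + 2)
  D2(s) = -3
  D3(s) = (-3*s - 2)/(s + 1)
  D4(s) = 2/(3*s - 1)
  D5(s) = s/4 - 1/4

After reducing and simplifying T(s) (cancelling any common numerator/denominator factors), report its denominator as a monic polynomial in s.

Step 1 - series reduction of D1, D2, D3, D4 = (-18*s - 12)/(3*s^3 + 8*s^2 + 3*s - 2)
Step 2 - apply the feedback formula to (D1*D2*D3*D4), D5 = (-36*s - 24)/(6*s^3 + 7*s^2 + 9*s + 2)
The result of step 2 is T(s) in lowest terms. Its denominator has leading coefficient 6; dividing the denominator through by 6 makes it monic.

Answer: s^3 + 7*s^2/6 + 3*s/2 + 1/3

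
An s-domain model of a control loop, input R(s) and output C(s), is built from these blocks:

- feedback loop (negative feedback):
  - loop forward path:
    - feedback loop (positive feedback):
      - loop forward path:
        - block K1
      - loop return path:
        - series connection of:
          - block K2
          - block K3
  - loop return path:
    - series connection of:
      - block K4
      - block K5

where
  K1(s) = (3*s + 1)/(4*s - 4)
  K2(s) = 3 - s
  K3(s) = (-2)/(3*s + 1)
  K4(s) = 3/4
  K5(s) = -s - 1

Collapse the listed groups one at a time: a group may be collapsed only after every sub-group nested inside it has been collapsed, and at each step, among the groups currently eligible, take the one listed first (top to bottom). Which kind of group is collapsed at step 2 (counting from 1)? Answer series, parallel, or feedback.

Reducing step by step:

(1) combine K2, K3 in series
(2) feedback reduction of K1, (K2*K3)
(3) series reduction of K4, K5
(4) reduce the feedback loop with forward [K1/(1-K1*(K2*K3))] and return (K4*K5)
At step 2 the group reduced is feedback.

Answer: feedback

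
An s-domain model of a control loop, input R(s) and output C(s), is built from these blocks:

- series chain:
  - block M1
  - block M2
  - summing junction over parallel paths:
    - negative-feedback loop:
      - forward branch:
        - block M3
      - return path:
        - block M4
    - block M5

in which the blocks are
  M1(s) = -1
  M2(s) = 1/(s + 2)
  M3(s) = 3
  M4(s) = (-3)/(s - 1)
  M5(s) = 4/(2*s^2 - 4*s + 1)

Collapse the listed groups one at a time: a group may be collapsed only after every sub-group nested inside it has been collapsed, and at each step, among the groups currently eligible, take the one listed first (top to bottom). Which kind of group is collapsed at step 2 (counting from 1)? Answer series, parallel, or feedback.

The answer is parallel.

Reasoning:
Step 1 - reduce the feedback loop with forward M3 and return M4
Step 2 - parallel reduction of [M3/(1+M3*M4)], M5
Step 3 - combine M1, M2, ([M3/(1+M3*M4)]+M5) in series
So the answer for step 2 is parallel.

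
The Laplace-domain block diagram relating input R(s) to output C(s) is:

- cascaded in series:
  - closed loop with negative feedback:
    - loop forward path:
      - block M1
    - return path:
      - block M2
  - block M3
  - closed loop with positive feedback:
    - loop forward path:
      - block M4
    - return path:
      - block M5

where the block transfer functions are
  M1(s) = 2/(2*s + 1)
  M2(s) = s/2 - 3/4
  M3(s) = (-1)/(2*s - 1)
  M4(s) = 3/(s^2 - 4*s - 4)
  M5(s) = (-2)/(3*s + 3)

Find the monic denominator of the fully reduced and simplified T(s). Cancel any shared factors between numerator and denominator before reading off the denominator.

Answer: s^5 - 11*s^4/3 - 71*s^3/12 + 37*s^2/12 + 2*s/3 - 1/6

Working:
Step 1: collapse the loop (M1 forward, M2 return); result 4/(6*s - 1)
Step 2: close the feedback loop around M4, M5; result (3*s + 3)/(s^3 - 3*s^2 - 8*s - 2)
Step 3: combine [M1/(1+M1*M2)], M3, [M4/(1-M4*M5)] in series; result (-12*s - 12)/(12*s^5 - 44*s^4 - 71*s^3 + 37*s^2 + 8*s - 2)
Step 3 gives the fully reduced T(s), with no common factor left to cancel. The denominator's leading coefficient is 12, so divide each of its coefficients by 12 to get the monic form.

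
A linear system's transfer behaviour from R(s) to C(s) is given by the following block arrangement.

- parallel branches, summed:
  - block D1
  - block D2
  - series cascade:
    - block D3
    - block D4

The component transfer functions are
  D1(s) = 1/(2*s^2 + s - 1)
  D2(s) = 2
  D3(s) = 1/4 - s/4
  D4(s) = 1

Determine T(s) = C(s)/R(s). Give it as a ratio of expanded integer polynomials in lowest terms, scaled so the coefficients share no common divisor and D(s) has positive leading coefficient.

Reducing step by step:

1. combine D3, D4 in series, giving 1/4 - s/4
2. reduce the parallel group D1, D2, (D3*D4): this yields T(s), and no further normalization is needed

Answer: (-2*s^3 + 17*s^2 + 10*s - 5)/(8*s^2 + 4*s - 4)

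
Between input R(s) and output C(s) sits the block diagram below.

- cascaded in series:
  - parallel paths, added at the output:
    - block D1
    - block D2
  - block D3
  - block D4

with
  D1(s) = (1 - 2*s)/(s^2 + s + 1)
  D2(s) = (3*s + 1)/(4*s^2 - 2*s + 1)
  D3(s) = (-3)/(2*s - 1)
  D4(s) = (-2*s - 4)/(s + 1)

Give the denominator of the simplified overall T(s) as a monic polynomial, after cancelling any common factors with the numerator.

First reduce the diagram to T(s).

(1) reduce the parallel group D1, D2: (-5*s^3 + 12*s^2 + 2)/(4*s^4 + 2*s^3 + 3*s^2 - s + 1)
(2) combine (D1+D2), D3, D4 in series: (-30*s^4 + 12*s^3 + 144*s^2 + 12*s + 24)/(8*s^6 + 8*s^5 + 4*s^4 - s^3 - 2*s^2 + 2*s - 1)
The result of step 2 is T(s) in lowest terms. Its denominator has leading coefficient 8; dividing the denominator through by 8 makes it monic.

Answer: s^6 + s^5 + s^4/2 - s^3/8 - s^2/4 + s/4 - 1/8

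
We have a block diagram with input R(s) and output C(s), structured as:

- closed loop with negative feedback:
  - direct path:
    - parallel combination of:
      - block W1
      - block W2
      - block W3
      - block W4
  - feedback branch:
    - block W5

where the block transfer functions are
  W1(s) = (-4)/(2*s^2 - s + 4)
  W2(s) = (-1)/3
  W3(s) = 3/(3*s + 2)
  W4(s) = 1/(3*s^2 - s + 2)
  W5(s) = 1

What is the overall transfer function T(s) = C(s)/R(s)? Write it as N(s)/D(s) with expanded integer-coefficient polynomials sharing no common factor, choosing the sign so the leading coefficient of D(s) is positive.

First reduce the diagram to T(s).

Step 1. parallel reduction of W1, W2, W3, W4: (-18*s^5 + 57*s^4 - 176*s^3 + 104*s^2 - 84*s + 32)/(54*s^5 - 9*s^4 + 123*s^3 + 48*s^2 + 36*s + 48)
Step 2. close the feedback loop around (W1+W2+W3+W4), W5, which is the overall transfer function T(s) = C(s)/R(s) in lowest terms

Answer: (-18*s^5 + 57*s^4 - 176*s^3 + 104*s^2 - 84*s + 32)/(36*s^5 + 48*s^4 - 53*s^3 + 152*s^2 - 48*s + 80)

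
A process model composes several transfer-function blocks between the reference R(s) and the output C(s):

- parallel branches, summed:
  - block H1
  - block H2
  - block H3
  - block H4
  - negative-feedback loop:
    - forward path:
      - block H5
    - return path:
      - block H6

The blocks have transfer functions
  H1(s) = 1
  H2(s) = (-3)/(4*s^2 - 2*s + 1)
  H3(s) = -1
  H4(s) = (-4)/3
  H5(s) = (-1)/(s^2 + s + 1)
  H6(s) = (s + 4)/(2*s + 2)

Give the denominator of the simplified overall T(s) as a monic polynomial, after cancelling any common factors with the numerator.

First reduce the diagram to T(s).

(1) collapse the loop (H5 forward, H6 return): (-2*s - 2)/(2*s^3 + 4*s^2 + 3*s - 2)
(2) reduce the parallel group H1, H2, H3, H4, [H5/(1+H5*H6)]: (-32*s^5 - 48*s^4 - 66*s^3 - 8*s^2 - 49*s + 20)/(24*s^5 + 36*s^4 + 18*s^3 - 30*s^2 + 21*s - 6)
The result of step 2 is T(s) in lowest terms. Its denominator has leading coefficient 24; dividing the denominator through by 24 makes it monic.

Answer: s^5 + 3*s^4/2 + 3*s^3/4 - 5*s^2/4 + 7*s/8 - 1/4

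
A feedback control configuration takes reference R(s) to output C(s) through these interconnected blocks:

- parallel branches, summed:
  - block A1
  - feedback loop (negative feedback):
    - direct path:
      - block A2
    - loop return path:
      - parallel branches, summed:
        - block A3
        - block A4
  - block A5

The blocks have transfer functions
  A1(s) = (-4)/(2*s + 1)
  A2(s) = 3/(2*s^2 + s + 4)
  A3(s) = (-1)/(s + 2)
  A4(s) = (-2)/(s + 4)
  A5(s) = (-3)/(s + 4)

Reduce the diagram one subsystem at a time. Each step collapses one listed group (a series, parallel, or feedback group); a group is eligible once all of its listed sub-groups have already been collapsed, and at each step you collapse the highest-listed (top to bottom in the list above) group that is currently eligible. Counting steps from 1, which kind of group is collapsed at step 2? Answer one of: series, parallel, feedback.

[1] combine A3, A4 in parallel
[2] apply the feedback formula to A2, (A3+A4)
[3] sum the parallel branches A1, [A2/(1+A2*(A3+A4))], A5
Step 2: feedback.

Hence the answer: feedback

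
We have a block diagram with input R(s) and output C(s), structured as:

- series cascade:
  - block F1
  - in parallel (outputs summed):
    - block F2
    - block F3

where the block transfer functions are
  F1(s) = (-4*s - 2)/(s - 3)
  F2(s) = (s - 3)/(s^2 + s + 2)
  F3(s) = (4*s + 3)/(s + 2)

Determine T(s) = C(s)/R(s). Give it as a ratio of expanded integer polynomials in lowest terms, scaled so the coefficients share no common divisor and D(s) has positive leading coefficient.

First reduce the diagram to T(s).

(1) sum the parallel branches F2, F3 -> (4*s^3 + 8*s^2 + 10*s)/(s^3 + 3*s^2 + 4*s + 4)
(2) combine F1, (F2+F3) in series, which is the overall transfer function T(s) = C(s)/R(s) in lowest terms

Answer: (-16*s^4 - 40*s^3 - 56*s^2 - 20*s)/(s^4 - 5*s^2 - 8*s - 12)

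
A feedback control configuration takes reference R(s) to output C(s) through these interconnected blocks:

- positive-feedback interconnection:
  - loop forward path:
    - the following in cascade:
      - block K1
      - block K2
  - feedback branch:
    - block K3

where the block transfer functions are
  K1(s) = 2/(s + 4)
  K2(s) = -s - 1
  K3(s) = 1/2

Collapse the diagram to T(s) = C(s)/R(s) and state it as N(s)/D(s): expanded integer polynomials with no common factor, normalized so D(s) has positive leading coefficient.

First reduce the diagram to T(s).

Step 1. multiply K1, K2 (series) = (-2*s - 2)/(s + 4)
Step 2. close the feedback loop around (K1*K2), K3: this yields T(s), and no further normalization is needed

Answer: (-2*s - 2)/(2*s + 5)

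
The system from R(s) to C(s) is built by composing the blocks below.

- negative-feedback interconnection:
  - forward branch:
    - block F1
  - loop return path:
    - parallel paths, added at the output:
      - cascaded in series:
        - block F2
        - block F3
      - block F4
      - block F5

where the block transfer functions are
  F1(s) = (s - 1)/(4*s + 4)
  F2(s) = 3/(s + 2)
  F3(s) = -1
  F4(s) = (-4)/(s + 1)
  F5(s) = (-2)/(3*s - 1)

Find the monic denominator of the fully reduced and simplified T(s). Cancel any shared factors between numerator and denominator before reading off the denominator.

The answer is s^4 + 7*s^3/4 + 35*s^2/12 + 43*s/12 - 5/4.

Reasoning:
[1] reduce the series chain F2, F3; result (-3)/(s + 2)
[2] reduce the parallel group (F2*F3), F4, F5; result (-23*s^2 - 32*s + 7)/(3*s^3 + 8*s^2 + 3*s - 2)
[3] reduce the feedback loop with forward F1 and return ((F2*F3)+F4+F5); result (3*s^4 + 5*s^3 - 5*s^2 - 5*s + 2)/(12*s^4 + 21*s^3 + 35*s^2 + 43*s - 15)
No further cancellation is possible in the step-3 result, so that is T(s). Its denominator becomes monic after dividing by the leading coefficient 12.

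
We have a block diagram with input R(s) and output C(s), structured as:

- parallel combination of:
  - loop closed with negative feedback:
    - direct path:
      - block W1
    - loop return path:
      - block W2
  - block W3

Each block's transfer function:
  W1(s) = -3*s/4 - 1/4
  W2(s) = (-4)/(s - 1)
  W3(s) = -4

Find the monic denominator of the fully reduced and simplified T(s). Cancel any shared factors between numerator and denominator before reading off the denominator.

Reducing step by step:

Step 1 - collapse the loop (W1 forward, W2 return) gives (-3*s^2 + 2*s + 1)/(16*s)
Step 2 - reduce the parallel group [W1/(1+W1*W2)], W3 gives (-3*s^2 - 62*s + 1)/(16*s)
That last expression is T(s), already simplified. Scaling its denominator by 1/16 (the reciprocal of the leading coefficient) yields the monic denominator.

Answer: s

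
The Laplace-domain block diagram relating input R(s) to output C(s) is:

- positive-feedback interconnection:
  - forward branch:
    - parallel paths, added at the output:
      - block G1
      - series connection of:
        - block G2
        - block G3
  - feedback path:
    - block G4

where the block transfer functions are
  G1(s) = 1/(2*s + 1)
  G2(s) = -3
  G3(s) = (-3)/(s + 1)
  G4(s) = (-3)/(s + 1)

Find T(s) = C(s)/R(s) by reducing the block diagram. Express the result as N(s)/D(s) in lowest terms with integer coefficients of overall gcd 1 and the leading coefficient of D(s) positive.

Answer: (19*s^2 + 29*s + 10)/(2*s^3 + 5*s^2 + 61*s + 31)

Working:
Step 1: series reduction of G2, G3; result 9/(s + 1)
Step 2: combine G1, (G2*G3) in parallel; result (19*s + 10)/(2*s^2 + 3*s + 1)
Step 3: apply the feedback formula to (G1+(G2*G3)), G4, giving the overall T(s)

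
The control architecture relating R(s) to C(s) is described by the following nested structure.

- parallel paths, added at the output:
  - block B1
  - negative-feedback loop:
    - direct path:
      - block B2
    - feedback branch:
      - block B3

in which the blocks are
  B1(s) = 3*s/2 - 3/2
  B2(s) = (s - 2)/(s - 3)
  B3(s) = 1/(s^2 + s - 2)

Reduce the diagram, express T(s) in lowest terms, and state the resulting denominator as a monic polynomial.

First reduce the diagram to T(s).

Step 1 - apply the feedback formula to B2, B3, giving (s^3 - s^2 - 4*s + 4)/(s^3 - 2*s^2 - 4*s + 4)
Step 2 - sum the parallel branches B1, [B2/(1+B2*B3)], giving (3*s^4 - 7*s^3 - 8*s^2 + 16*s - 4)/(2*s^3 - 4*s^2 - 8*s + 8)
No further cancellation is possible in the step-2 result, so that is T(s). Its denominator becomes monic after dividing by the leading coefficient 2.

Answer: s^3 - 2*s^2 - 4*s + 4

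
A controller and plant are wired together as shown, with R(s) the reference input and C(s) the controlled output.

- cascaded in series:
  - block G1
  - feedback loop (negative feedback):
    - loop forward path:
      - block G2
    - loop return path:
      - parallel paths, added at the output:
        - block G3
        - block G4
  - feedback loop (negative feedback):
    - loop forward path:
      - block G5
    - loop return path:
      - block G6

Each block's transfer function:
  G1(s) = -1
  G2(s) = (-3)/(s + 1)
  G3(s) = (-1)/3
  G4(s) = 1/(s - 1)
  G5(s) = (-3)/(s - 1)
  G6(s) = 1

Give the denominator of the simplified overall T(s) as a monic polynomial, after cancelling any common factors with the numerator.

Reducing step by step:

[1] sum the parallel branches G3, G4 = (4 - s)/(3*s - 3)
[2] reduce the feedback loop with forward G2 and return (G3+G4) = (3 - 3*s)/(s^2 + s - 5)
[3] reduce the feedback loop with forward G5 and return G6 = (-3)/(s - 4)
[4] combine G1, [G2/(1+G2*(G3+G4))], [G5/(1+G5*G6)] in series = (9 - 9*s)/(s^3 - 3*s^2 - 9*s + 20)
T(s) is the step-4 result (common factors already cancelled). Leading coefficient of the denominator: 1, so no rescaling is needed.

Answer: s^3 - 3*s^2 - 9*s + 20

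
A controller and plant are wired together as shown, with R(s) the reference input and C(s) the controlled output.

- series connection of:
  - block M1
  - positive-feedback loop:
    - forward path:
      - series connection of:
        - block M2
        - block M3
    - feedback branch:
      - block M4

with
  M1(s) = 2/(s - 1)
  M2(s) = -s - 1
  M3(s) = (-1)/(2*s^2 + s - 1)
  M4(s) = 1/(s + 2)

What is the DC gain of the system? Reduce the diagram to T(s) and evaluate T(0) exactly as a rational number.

1. combine M2, M3 in series; result 1/(2*s - 1)
2. reduce the feedback loop with forward (M2*M3) and return M4; result (s + 2)/(2*s^2 + 3*s - 3)
3. cascade M1, [(M2*M3)/(1-(M2*M3)*M4)]; result (2*s + 4)/(2*s^3 + s^2 - 6*s + 3)
Step 3 gives the overall T(s). Then T(0) = 4/3.

Answer: 4/3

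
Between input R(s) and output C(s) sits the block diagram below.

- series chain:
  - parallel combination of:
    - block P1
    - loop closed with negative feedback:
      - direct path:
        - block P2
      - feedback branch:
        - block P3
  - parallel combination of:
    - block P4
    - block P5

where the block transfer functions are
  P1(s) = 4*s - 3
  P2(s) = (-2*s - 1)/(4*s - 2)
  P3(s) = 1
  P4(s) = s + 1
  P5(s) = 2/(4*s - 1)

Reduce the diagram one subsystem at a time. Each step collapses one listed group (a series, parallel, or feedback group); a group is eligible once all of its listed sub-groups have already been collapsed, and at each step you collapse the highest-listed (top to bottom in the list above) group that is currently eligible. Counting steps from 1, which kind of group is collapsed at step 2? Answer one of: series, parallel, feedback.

Step 1 - reduce the feedback loop with forward P2 and return P3
Step 2 - add P1, [P2/(1+P2*P3)] (parallel)
Step 3 - add P4, P5 (parallel)
Step 4 - reduce the series chain (P1+[P2/(1+P2*P3)]), (P4+P5)
Step 2 collapses a parallel group.

Answer: parallel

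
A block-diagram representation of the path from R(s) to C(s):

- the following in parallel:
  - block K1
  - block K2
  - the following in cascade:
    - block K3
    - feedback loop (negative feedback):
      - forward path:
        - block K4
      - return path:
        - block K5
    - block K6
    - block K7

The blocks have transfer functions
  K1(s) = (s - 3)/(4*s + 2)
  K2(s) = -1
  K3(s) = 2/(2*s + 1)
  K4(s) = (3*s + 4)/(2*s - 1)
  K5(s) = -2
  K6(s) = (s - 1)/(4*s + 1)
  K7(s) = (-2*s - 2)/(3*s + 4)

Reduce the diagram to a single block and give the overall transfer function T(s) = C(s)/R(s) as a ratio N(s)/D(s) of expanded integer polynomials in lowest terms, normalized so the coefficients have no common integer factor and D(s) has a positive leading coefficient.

Step 1. reduce the feedback loop with forward K4 and return K5; result (-3*s - 4)/(4*s + 9)
Step 2. combine K3, [K4/(1+K4*K5)], K6, K7 in series; result (4*s^2 - 4)/(32*s^3 + 96*s^2 + 58*s + 9)
Step 3. combine K1, K2, (K3*[K4/(1+K4*K5)]*K6*K7) in parallel - this is the overall T(s), already in the required normalized form

Answer: (-48*s^3 - 192*s^2 - 227*s - 53)/(64*s^3 + 192*s^2 + 116*s + 18)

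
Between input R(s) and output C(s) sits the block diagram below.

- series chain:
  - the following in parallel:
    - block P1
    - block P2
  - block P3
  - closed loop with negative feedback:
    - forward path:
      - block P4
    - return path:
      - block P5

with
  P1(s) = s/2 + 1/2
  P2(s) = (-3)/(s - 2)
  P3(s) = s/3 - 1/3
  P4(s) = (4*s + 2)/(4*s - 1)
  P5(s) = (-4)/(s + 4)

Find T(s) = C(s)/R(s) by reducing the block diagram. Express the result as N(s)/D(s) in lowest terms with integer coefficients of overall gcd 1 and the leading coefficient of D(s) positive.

Answer: (2*s^5 + 5*s^4 - 28*s^3 - 55*s^2 + 44*s + 32)/(12*s^3 - 27*s^2 - 30*s + 72)

Working:
Step 1 - add P1, P2 (parallel) -> (s^2 - s - 8)/(2*s - 4)
Step 2 - collapse the loop (P4 forward, P5 return) -> (4*s^2 + 18*s + 8)/(4*s^2 - s - 12)
Step 3 - series reduction of (P1+P2), P3, [P4/(1+P4*P5)], which is the overall transfer function T(s) = C(s)/R(s) in lowest terms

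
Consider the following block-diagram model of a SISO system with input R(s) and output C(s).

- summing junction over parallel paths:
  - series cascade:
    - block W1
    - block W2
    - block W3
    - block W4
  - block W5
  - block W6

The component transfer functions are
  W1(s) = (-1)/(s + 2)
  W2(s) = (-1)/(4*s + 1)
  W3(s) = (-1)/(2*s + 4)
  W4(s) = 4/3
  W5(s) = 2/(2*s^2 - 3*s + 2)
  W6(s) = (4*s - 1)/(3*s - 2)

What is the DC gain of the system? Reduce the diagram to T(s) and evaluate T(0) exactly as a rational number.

Step 1 - cascade W1, W2, W3, W4 = (-2)/(12*s^3 + 51*s^2 + 60*s + 12)
Step 2 - reduce the parallel group (W1*W2*W3*W4), W5, W6 = (96*s^6 + 240*s^5 - 30*s^4 + 39*s^3 + 572*s^2 - 180*s - 64)/(72*s^6 + 150*s^5 - 159*s^4 - 144*s^3 + 360*s^2 - 96*s - 48)
The step-2 result is T(s). Setting s = 0: T(0) = -64/(-48) = 4/3.

Final answer: 4/3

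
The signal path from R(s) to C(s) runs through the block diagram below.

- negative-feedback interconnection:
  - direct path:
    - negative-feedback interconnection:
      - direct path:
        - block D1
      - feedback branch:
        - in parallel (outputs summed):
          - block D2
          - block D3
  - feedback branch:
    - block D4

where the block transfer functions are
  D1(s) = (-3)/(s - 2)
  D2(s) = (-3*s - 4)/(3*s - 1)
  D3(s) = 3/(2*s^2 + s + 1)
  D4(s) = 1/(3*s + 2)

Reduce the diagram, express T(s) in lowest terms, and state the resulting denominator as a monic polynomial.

Answer: s^5 + 11*s^4/6 + 95*s^3/18 + 5*s^2/3 + 41*s/18 + 49/18

Working:
(1) parallel reduction of D2, D3 gives (-6*s^3 - 11*s^2 + 2*s - 7)/(6*s^3 + s^2 + 2*s - 1)
(2) apply the feedback formula to D1, (D2+D3) gives (-18*s^3 - 3*s^2 - 6*s + 3)/(6*s^4 + 7*s^3 + 33*s^2 - 11*s + 23)
(3) collapse the loop ([D1/(1+D1*(D2+D3))] forward, D4 return) gives (-54*s^4 - 45*s^3 - 24*s^2 - 3*s + 6)/(18*s^5 + 33*s^4 + 95*s^3 + 30*s^2 + 41*s + 49)
Step 3 gives the fully reduced T(s), with no common factor left to cancel. The denominator's leading coefficient is 18, so divide each of its coefficients by 18 to get the monic form.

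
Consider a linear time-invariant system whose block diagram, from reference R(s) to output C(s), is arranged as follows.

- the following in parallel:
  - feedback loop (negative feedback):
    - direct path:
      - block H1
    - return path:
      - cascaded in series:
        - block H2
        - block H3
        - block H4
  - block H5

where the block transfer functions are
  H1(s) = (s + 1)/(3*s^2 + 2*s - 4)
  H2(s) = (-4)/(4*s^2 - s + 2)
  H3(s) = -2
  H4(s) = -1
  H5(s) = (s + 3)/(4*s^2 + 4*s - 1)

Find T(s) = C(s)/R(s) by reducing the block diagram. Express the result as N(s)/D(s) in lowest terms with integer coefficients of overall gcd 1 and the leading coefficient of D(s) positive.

Step 1: multiply H2, H3, H4 (series): (-8)/(4*s^2 - s + 2)
Step 2: collapse the loop (H1 forward, (H2*H3*H4) return): (4*s^3 + 3*s^2 + s + 2)/(12*s^4 + 5*s^3 - 12*s^2 - 16)
Step 3: combine [H1/(1+H1*(H2*H3*H4))], H5 in parallel, which is the overall transfer function T(s) = C(s)/R(s) in lowest terms

Answer: (28*s^5 + 69*s^4 + 15*s^3 - 27*s^2 - 9*s - 50)/(48*s^6 + 68*s^5 - 40*s^4 - 53*s^3 - 52*s^2 - 64*s + 16)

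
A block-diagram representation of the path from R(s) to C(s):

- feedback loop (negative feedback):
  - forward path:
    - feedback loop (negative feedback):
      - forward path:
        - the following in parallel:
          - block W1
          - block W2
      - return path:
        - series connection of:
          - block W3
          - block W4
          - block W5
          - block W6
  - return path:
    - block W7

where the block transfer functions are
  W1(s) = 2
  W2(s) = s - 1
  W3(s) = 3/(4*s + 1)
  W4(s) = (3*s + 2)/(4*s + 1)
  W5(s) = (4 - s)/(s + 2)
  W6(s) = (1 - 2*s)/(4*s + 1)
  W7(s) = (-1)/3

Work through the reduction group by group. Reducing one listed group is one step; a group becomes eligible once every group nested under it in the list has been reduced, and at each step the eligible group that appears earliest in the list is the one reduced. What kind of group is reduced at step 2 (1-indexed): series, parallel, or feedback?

Answer: series

Working:
(1) combine W1, W2 in parallel
(2) combine W3, W4, W5, W6 in series
(3) apply the feedback formula to (W1+W2), (W3*W4*W5*W6)
(4) collapse the loop ([(W1+W2)/(1+(W1+W2)*(W3*W4*W5*W6))] forward, W7 return)
Step 2: series.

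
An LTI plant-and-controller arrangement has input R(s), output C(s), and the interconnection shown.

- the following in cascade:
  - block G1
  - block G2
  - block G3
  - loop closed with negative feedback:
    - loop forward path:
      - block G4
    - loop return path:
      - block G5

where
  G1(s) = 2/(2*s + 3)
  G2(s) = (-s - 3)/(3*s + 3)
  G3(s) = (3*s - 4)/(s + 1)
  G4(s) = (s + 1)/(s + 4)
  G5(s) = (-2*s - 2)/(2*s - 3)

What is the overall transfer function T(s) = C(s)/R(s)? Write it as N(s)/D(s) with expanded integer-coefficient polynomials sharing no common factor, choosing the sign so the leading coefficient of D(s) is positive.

1. apply the feedback formula to G4, G5 = (2*s^2 - s - 3)/(s - 14)
2. multiply G1, G2, G3, [G4/(1+G4*G5)] (series) - this is the overall T(s), already in the required normalized form

Answer: (-12*s^3 - 2*s^2 + 78*s - 72)/(6*s^3 - 69*s^2 - 201*s - 126)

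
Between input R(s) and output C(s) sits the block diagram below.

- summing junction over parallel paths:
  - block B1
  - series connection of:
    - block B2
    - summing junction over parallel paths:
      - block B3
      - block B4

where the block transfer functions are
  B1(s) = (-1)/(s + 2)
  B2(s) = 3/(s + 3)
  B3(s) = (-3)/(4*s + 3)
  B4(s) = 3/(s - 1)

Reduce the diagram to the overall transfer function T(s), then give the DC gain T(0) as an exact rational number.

(1) add B3, B4 (parallel): (9*s + 12)/(4*s^2 - s - 3)
(2) reduce the series chain B2, (B3+B4): (27*s + 36)/(4*s^3 + 11*s^2 - 6*s - 9)
(3) combine B1, (B2*(B3+B4)) in parallel: (-4*s^3 + 16*s^2 + 96*s + 81)/(4*s^4 + 19*s^3 + 16*s^2 - 21*s - 18)
Evaluating the step-3 result (the overall T(s)) at s = 0 gives T(0) = 81/(-18) = -9/2.

Hence the answer: -9/2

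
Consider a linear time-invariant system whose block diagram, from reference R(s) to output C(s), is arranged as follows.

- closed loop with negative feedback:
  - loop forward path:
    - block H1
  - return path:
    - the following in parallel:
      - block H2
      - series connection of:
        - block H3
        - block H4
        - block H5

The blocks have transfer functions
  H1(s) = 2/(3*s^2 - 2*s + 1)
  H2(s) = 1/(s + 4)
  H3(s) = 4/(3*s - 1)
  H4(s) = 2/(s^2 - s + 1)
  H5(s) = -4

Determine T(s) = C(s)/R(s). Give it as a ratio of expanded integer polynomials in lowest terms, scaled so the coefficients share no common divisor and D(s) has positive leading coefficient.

Reducing step by step:

Step 1 - multiply H3, H4, H5 (series) -> (-32)/(3*s^3 - 4*s^2 + 4*s - 1)
Step 2 - parallel reduction of H2, (H3*H4*H5) -> (3*s^3 - 4*s^2 - 28*s - 129)/(3*s^4 + 8*s^3 - 12*s^2 + 15*s - 4)
Step 3 - collapse the loop (H1 forward, (H2+(H3*H4*H5)) return); the result is T(s) itself (integer coefficients, no common factor, positive leading denominator coefficient)

Answer: (6*s^4 + 16*s^3 - 24*s^2 + 30*s - 8)/(9*s^6 + 18*s^5 - 49*s^4 + 83*s^3 - 62*s^2 - 33*s - 262)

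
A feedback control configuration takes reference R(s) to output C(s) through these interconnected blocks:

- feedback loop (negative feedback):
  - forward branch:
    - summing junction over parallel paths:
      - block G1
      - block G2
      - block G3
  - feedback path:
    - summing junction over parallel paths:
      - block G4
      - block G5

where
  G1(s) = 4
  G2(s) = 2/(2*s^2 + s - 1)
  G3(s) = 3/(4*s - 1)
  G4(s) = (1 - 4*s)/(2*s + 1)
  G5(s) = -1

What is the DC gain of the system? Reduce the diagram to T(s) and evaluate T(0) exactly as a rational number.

Reducing step by step:

1. add G1, G2, G3 (parallel) gives (32*s^3 + 14*s^2 - 9*s - 1)/(8*s^3 + 2*s^2 - 5*s + 1)
2. add G4, G5 (parallel) gives (-6*s)/(2*s + 1)
3. close the feedback loop around (G1+G2+G3), (G4+G5) gives (-64*s^4 - 60*s^3 + 4*s^2 + 11*s + 1)/(176*s^4 + 72*s^3 - 46*s^2 - 3*s - 1)
Step 3 gives the overall T(s). Then T(0) = 1/(-1) = -1.

Answer: -1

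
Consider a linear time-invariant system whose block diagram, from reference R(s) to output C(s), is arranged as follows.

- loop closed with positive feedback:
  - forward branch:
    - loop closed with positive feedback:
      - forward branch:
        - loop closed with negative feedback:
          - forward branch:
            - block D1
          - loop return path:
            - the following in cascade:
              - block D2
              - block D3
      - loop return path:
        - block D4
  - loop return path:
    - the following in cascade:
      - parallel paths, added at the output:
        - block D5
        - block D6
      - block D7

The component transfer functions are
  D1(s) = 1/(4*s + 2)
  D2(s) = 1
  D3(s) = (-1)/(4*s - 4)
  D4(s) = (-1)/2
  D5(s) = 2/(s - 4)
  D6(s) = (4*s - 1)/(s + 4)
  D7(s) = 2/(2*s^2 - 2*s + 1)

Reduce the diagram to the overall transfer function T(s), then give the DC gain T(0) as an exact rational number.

Step 1: cascade D2, D3, giving (-1)/(4*s - 4)
Step 2: collapse the loop (D1 forward, (D2*D3) return), giving (4*s - 4)/(16*s^2 - 8*s - 9)
Step 3: collapse the loop ([D1/(1+D1*(D2*D3))] forward, D4 return), giving (4*s - 4)/(16*s^2 - 6*s - 11)
Step 4: combine D5, D6 in parallel, giving (4*s^2 - 15*s + 12)/(s^2 - 16)
Step 5: reduce the series chain (D5+D6), D7, giving (8*s^2 - 30*s + 24)/(2*s^4 - 2*s^3 - 31*s^2 + 32*s - 16)
Step 6: apply the feedback formula to [[D1/(1+D1*(D2*D3))]/(1-[D1/(1+D1*(D2*D3))]*D4)], ((D5+D6)*D7), giving (8*s^5 - 16*s^4 - 116*s^3 + 252*s^2 - 192*s + 64)/(32*s^6 - 44*s^5 - 506*s^4 + 688*s^3 + 45*s^2 - 472*s + 272)
DC gain: substitute s = 0 into T(s) from step 6: T(0) = 64/272 = 4/17.

Answer: 4/17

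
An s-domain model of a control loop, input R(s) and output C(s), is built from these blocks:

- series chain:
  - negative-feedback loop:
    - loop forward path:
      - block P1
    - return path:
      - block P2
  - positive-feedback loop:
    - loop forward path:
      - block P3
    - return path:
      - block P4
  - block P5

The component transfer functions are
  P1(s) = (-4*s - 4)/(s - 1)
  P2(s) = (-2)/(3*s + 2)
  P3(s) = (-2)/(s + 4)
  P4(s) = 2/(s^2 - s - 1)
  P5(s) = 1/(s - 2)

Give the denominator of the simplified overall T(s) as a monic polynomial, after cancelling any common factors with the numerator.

Answer: s^6 + 10*s^5/3 - 20*s^4/3 - 41*s^3/3 + 4*s^2/3 + 20*s

Working:
Step 1. collapse the loop (P1 forward, P2 return); result (-12*s^2 - 20*s - 8)/(3*s^2 + 7*s + 6)
Step 2. close the feedback loop around P3, P4; result (-2*s^2 + 2*s + 2)/(s^3 + 3*s^2 - 5*s)
Step 3. multiply [P1/(1+P1*P2)], [P3/(1-P3*P4)], P5 (series); result (24*s^4 + 16*s^3 - 48*s^2 - 56*s - 16)/(3*s^6 + 10*s^5 - 20*s^4 - 41*s^3 + 4*s^2 + 60*s)
T(s) is the step-3 result (common factors already cancelled). Leading coefficient of the denominator: 3. Divide through by 3 for the monic polynomial.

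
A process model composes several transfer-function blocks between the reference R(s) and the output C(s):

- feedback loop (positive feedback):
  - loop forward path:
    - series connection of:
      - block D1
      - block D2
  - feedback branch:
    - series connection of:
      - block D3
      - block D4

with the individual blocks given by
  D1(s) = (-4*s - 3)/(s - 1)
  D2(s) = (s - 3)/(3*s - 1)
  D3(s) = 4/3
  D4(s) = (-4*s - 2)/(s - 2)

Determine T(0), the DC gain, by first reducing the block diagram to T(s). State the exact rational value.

The answer is -9/11.

Reasoning:
[1] cascade D1, D2 = (-4*s^2 + 9*s + 9)/(3*s^2 - 4*s + 1)
[2] cascade D3, D4 = (-16*s - 8)/(3*s - 6)
[3] feedback reduction of (D1*D2), (D3*D4) = (12*s^3 - 51*s^2 + 27*s + 54)/(55*s^3 - 82*s^2 - 243*s - 66)
Step 3 gives the overall T(s). Then T(0) = 54/(-66) = -9/11.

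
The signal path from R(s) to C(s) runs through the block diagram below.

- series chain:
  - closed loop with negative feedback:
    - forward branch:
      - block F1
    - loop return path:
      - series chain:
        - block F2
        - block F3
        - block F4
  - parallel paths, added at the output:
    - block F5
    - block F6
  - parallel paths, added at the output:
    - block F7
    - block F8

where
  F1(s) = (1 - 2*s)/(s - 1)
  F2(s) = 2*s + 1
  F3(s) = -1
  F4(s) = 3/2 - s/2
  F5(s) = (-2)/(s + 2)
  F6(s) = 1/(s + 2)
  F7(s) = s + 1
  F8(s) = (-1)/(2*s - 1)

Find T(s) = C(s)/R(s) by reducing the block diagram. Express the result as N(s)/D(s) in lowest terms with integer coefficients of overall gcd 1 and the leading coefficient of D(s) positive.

(1) multiply F2, F3, F4 (series): s^2 - 5*s/2 - 3/2
(2) close the feedback loop around F1, (F2*F3*F4): (4*s - 2)/(4*s^3 - 12*s^2 - 3*s + 5)
(3) combine F5, F6 in parallel: (-1)/(s + 2)
(4) combine F7, F8 in parallel: (2*s^2 + s - 2)/(2*s - 1)
(5) series reduction of [F1/(1+F1*(F2*F3*F4))], (F5+F6), (F7+F8) - this is the overall T(s), already in the required normalized form

Therefore the answer is (-4*s^2 - 2*s + 4)/(4*s^4 - 4*s^3 - 27*s^2 - s + 10).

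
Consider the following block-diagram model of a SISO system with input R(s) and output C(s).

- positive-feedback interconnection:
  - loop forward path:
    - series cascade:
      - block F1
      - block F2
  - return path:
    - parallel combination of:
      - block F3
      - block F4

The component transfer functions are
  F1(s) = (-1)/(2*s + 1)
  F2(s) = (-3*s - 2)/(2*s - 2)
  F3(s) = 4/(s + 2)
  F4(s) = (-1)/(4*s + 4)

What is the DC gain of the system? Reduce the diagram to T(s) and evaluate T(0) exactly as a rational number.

Reducing step by step:

(1) combine F1, F2 in series -> (3*s + 2)/(4*s^2 - 2*s - 2)
(2) sum the parallel branches F3, F4 -> (15*s + 14)/(4*s^2 + 12*s + 8)
(3) close the feedback loop around (F1*F2), (F3+F4) -> (12*s^3 + 44*s^2 + 48*s + 16)/(16*s^4 + 40*s^3 - 45*s^2 - 112*s - 44)
Step 3 gives the overall T(s). Then T(0) = 16/(-44) = -4/11.

Answer: -4/11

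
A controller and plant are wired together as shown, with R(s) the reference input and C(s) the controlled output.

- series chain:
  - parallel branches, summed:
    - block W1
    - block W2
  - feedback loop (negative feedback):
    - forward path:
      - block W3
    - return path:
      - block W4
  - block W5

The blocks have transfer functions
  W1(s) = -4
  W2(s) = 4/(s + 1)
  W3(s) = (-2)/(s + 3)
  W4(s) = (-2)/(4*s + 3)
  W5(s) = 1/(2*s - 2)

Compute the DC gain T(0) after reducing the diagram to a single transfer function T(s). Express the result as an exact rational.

Answer: 0

Working:
1. reduce the parallel group W1, W2: (-4*s)/(s + 1)
2. feedback reduction of W3, W4: (-8*s - 6)/(4*s^2 + 15*s + 13)
3. combine (W1+W2), [W3/(1+W3*W4)], W5 in series: (16*s^2 + 12*s)/(4*s^4 + 15*s^3 + 9*s^2 - 15*s - 13)
That last expression is T(s); at s = 0 only the constant terms survive, so T(0) = 0/(-13) = 0.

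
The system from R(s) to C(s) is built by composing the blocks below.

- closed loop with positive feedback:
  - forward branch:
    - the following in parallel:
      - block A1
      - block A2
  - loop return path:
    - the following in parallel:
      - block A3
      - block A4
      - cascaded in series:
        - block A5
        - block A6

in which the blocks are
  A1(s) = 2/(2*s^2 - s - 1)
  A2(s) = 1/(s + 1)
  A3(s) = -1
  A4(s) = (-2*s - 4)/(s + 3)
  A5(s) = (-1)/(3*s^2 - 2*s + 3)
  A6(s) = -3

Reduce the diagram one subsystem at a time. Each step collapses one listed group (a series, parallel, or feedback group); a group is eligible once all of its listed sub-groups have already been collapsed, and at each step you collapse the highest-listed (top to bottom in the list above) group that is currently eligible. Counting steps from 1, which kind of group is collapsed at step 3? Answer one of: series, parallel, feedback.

1. add A1, A2 (parallel)
2. cascade A5, A6
3. parallel reduction of A3, A4, (A5*A6)
4. feedback reduction of (A1+A2), (A3+A4+(A5*A6))
Step 3 collapses a parallel group.

Hence the answer: parallel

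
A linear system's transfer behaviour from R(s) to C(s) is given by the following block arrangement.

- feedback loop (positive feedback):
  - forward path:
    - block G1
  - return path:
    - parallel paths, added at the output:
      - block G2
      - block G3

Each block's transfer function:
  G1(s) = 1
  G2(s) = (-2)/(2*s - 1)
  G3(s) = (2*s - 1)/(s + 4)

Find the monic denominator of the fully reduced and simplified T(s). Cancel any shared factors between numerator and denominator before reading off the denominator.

Step 1: combine G2, G3 in parallel, giving (4*s^2 - 6*s - 7)/(2*s^2 + 7*s - 4)
Step 2: close the feedback loop around G1, (G2+G3), giving (-2*s^2 - 7*s + 4)/(2*s^2 - 13*s - 3)
That last expression is T(s), already simplified. Scaling its denominator by 1/2 (the reciprocal of the leading coefficient) yields the monic denominator.

Therefore the answer is s^2 - 13*s/2 - 3/2.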